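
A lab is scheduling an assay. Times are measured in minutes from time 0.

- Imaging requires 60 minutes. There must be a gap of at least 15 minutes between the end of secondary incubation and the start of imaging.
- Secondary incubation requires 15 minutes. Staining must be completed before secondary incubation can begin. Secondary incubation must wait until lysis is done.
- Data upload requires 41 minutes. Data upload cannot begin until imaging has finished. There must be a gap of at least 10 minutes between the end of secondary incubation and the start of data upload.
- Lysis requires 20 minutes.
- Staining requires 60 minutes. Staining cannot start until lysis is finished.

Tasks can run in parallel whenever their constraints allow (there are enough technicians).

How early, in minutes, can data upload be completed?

211

Lysis can start immediately at minute 0; it finishes at minute 20.
Staining waits on lysis (finishes minute 20), so it starts at minute 20 and finishes at 20 + 60 = minute 80.
Secondary incubation needs all of staining (finishes minute 80); lysis (finishes minute 20). That puts its earliest start at minute 80; it finishes at 80 + 15 = minute 95.
Imaging waits on secondary incubation (finishes minute 95, plus 15-minute gap → minute 110), so it starts at minute 110 and finishes at 110 + 60 = minute 170.
For data upload: imaging (finishes minute 170); secondary incubation (finishes minute 95, plus 10-minute gap → minute 105). Taking the maximum gives a start of minute 170, and it finishes at 170 + 41 = minute 211.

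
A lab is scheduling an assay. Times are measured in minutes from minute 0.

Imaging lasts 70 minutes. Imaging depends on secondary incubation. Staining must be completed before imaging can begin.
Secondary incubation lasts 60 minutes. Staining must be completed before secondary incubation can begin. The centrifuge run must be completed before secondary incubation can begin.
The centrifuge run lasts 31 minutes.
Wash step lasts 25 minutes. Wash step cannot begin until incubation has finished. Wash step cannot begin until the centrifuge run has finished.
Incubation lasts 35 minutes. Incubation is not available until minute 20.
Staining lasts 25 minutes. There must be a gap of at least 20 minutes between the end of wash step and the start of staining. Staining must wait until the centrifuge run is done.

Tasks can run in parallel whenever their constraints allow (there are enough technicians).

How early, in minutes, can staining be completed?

125

The centrifuge run has no prerequisites, so it starts at minute 0 and finishes at minute 31.
Incubation cannot begin until its own release at minute 20. It runs from minute 20 to 20 + 35 = minute 55.
Wash step cannot start until incubation (finishes minute 55); the centrifuge run (finishes minute 31). The controlling bound is minute 55, so wash step finishes at 55 + 25 = minute 80.
Staining has to wait for wash step (finishes minute 80, plus 20-minute gap → minute 100); the centrifuge run (finishes minute 31). The latest of these is minute 100, so staining runs minute 100 to 100 + 25 = minute 125.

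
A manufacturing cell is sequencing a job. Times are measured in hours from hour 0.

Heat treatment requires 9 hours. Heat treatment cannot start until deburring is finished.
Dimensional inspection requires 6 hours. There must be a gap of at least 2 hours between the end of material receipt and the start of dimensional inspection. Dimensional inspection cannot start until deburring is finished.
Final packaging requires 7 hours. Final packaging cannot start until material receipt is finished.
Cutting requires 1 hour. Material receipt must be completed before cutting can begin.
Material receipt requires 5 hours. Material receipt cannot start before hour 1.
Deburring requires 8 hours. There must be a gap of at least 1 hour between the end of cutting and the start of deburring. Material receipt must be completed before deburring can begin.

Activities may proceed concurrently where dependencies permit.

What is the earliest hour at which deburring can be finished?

16

Material receipt cannot begin until its own release at hour 1. It runs from hour 1 to 1 + 5 = hour 6.
Cutting cannot begin until material receipt (finishes hour 6). It runs from hour 6 to 6 + 1 = hour 7.
For deburring: cutting (finishes hour 7, plus 1-hour gap → hour 8); material receipt (finishes hour 6). Taking the maximum gives a start of hour 8, and it finishes at 8 + 8 = hour 16.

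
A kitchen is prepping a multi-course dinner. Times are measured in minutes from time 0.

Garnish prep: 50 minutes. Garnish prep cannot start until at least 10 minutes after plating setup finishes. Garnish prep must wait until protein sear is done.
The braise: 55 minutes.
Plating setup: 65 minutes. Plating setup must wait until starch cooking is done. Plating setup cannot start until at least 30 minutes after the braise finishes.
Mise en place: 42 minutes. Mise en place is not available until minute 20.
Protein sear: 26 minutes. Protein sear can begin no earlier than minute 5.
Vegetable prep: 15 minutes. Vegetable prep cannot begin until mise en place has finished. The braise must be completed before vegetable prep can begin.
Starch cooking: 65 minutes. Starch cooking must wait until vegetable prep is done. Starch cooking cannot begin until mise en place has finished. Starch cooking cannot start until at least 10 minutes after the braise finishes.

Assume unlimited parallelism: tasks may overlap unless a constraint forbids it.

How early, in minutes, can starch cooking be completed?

The braise can start immediately at minute 0; it finishes at minute 55.
Mise en place cannot begin until its own release at minute 20. It runs from minute 20 to 20 + 42 = minute 62.
Vegetable prep cannot start until mise en place (finishes minute 62); the braise (finishes minute 55). The controlling bound is minute 62, so vegetable prep finishes at 62 + 15 = minute 77.
Starch cooking needs all of vegetable prep (finishes minute 77); mise en place (finishes minute 62); the braise (finishes minute 55, plus 10-minute gap → minute 65). That puts its earliest start at minute 77; it finishes at 77 + 65 = minute 142.

142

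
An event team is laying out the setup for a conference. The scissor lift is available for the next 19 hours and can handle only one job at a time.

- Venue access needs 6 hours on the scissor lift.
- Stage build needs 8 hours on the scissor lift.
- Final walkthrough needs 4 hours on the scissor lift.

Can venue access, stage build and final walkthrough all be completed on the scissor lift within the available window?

Yes

Running back to back, the jobs need 6 + 8 + 4 = 18 hours on the scissor lift.
Since 18 ≤ 19, they fit within the window.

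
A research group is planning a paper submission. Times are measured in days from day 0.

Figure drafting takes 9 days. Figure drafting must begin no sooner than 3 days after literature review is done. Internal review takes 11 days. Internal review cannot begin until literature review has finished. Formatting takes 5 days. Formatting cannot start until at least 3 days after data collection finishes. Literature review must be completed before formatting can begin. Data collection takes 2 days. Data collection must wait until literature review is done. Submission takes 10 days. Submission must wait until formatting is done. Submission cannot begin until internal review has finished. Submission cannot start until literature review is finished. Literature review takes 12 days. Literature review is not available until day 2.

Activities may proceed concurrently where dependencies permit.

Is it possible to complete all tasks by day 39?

Yes

After its own release at day 2, literature review can start at day 2 and finishes at day 14.
After literature review (finishes day 14), internal review can start at day 14 and finishes at day 25.
After literature review (finishes day 14, plus 3-day gap → day 17), figure drafting can start at day 17 and finishes at day 26.
After literature review (finishes day 14), data collection can start at day 14 and finishes at day 16.
Formatting cannot start until data collection (finishes day 16, plus 3-day gap → day 19); literature review (finishes day 14). The controlling bound is day 19, so formatting finishes at 19 + 5 = day 24.
Submission has to wait for formatting (finishes day 24); internal review (finishes day 25); literature review (finishes day 14). The latest of these is day 25, so submission runs day 25 to 25 + 10 = day 35.
Every task is finished by day 35, which is no later than the deadline of 39, so the schedule is feasible.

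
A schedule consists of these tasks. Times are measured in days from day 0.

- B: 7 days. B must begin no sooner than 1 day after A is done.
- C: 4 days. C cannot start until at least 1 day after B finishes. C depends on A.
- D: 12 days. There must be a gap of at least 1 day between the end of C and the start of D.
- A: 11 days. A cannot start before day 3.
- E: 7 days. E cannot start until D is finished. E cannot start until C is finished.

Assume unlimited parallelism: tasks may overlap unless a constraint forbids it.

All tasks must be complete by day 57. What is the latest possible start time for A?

13

E must finish by day 57; it takes 7 days, so it must start by 57 − 7 = day 50.
D feeds into E (must start by day 50); so D must finish by day 50 and therefore start by day 38.
C must finish in time for D (must start by day 38, minus 1-day gap → day 37); E (must start by day 50). The tightest is day 37, so C must start by 37 − 4 = day 33.
B feeds into C (must start by day 33, minus 1-day gap → day 32); so B must finish by day 32 and therefore start by day 25.
A must finish in time for B (must start by day 25, minus 1-day gap → day 24); C (must start by day 33). The tightest is day 24, so A must start by 24 − 11 = day 13.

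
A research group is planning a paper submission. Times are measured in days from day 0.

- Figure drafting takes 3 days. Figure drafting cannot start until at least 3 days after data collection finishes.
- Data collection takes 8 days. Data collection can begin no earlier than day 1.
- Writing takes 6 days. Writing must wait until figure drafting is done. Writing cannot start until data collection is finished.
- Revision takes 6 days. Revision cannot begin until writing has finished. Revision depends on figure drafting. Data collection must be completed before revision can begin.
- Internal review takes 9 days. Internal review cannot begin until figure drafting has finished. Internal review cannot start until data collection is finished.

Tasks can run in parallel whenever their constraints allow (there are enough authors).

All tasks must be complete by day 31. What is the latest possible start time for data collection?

To finish by day 31, revision (duration 6) must start no later than day 25.
Writing feeds into revision (must start by day 25); so writing must finish by day 25 and therefore start by day 19.
Internal review has no dependents, so it just needs to finish by day 31. Starting by 31 − 9 = day 22 achieves that.
For figure drafting: writing (must start by day 19); internal review (must start by day 22); revision (must start by day 25). The most restrictive is day 19; with a 3-day duration, figure drafting must start by day 16.
For data collection: figure drafting (must start by day 16, minus 3-day gap → day 13); writing (must start by day 19); internal review (must start by day 22); revision (must start by day 25). The most restrictive is day 13; with an 8-day duration, data collection must start by day 5.

5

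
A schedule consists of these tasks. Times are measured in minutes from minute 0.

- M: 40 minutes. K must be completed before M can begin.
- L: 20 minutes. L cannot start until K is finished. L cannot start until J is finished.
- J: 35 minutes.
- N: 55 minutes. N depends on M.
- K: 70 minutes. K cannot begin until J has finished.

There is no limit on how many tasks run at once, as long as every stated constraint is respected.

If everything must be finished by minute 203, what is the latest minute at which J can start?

To finish by minute 203, L (duration 20) must start no later than minute 183.
N must finish by minute 203; it takes 55 minutes, so it must start by 203 − 55 = minute 148.
M feeds into N (must start by minute 148); so M must finish by minute 148 and therefore start by minute 108.
K feeds L (must start by minute 183); M (must start by minute 108). Taking the minimum, K must finish by minute 108 and start by 108 − 70 = minute 38.
J has several dependents: K (must start by minute 38); L (must start by minute 183). The earliest of those limits is minute 38, so J must start by 38 − 35 = minute 3.

3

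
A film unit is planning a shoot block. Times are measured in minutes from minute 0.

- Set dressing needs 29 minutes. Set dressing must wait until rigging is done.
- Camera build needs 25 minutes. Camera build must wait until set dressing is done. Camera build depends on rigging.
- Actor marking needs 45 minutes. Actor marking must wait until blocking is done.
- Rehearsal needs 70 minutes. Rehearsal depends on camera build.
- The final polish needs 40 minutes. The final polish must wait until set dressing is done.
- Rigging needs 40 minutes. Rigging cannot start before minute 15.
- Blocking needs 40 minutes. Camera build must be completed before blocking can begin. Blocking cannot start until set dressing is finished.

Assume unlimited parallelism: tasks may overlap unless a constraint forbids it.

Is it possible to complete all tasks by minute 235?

Yes

Rigging waits on its own release at minute 15, so it starts at minute 15 and finishes at 15 + 40 = minute 55.
After rigging (finishes minute 55), set dressing can start at minute 55 and finishes at minute 84.
The final polish waits on set dressing (finishes minute 84), so it starts at minute 84 and finishes at 84 + 40 = minute 124.
Camera build cannot start until set dressing (finishes minute 84); rigging (finishes minute 55). The controlling bound is minute 84, so camera build finishes at 84 + 25 = minute 109.
Rehearsal cannot begin until camera build (finishes minute 109). It runs from minute 109 to 109 + 70 = minute 179.
Blocking needs all of camera build (finishes minute 109); set dressing (finishes minute 84). That puts its earliest start at minute 109; it finishes at 109 + 40 = minute 149.
Actor marking waits on blocking (finishes minute 149), so it starts at minute 149 and finishes at 149 + 45 = minute 194.
Every task is finished by minute 194, which is no later than the deadline of 235, so the schedule is feasible.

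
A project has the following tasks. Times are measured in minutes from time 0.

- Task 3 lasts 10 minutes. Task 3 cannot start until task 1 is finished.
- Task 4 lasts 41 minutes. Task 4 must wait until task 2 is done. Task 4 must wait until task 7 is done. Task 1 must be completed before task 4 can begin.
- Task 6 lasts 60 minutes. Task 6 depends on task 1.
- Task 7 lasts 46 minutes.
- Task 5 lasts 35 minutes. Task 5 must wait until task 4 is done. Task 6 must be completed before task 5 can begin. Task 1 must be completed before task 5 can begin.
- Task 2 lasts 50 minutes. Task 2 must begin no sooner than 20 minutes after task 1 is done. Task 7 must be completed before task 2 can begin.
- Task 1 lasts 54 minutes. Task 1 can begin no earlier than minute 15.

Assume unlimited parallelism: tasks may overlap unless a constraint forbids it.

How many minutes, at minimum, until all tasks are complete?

Task 7 has no prerequisites, so it starts at minute 0 and finishes at minute 46.
Task 1 waits on its own release at minute 15, so it starts at minute 15 and finishes at 15 + 54 = minute 69.
Task 6 waits on task 1 (finishes minute 69), so it starts at minute 69 and finishes at 69 + 60 = minute 129.
Task 3 waits on task 1 (finishes minute 69), so it starts at minute 69 and finishes at 69 + 10 = minute 79.
Task 2 cannot start until task 1 (finishes minute 69, plus 20-minute gap → minute 89); task 7 (finishes minute 46). The controlling bound is minute 89, so task 2 finishes at 89 + 50 = minute 139.
Task 4 cannot start until task 2 (finishes minute 139); task 7 (finishes minute 46); task 1 (finishes minute 69). The controlling bound is minute 139, so task 4 finishes at 139 + 41 = minute 180.
Task 5 has to wait for task 4 (finishes minute 180); task 6 (finishes minute 129); task 1 (finishes minute 69). The latest of these is minute 180, so task 5 runs minute 180 to 180 + 35 = minute 215.
All tasks are finished once the last one completes. Finish times: Task 1 at 69, Task 2 at 139, Task 3 at 79, Task 4 at 180, Task 5 at 215, Task 6 at 129, Task 7 at 46. The latest is minute 215.

215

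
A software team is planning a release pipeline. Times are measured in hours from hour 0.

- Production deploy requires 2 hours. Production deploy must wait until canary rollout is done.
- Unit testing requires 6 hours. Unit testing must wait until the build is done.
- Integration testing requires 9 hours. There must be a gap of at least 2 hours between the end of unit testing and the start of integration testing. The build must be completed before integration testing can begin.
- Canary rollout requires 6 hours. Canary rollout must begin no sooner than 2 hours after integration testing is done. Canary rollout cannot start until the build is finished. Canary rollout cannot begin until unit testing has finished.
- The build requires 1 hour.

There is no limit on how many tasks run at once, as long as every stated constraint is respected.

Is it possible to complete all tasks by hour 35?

Nothing blocks the build, so it runs from hour 0 to hour 1.
After the build (finishes hour 1), unit testing can start at hour 1 and finishes at hour 7.
Integration testing needs all of unit testing (finishes hour 7, plus 2-hour gap → hour 9); the build (finishes hour 1). That puts its earliest start at hour 9; it finishes at 9 + 9 = hour 18.
Canary rollout needs all of integration testing (finishes hour 18, plus 2-hour gap → hour 20); the build (finishes hour 1); unit testing (finishes hour 7). That puts its earliest start at hour 20; it finishes at 20 + 6 = hour 26.
Production deploy cannot begin until canary rollout (finishes hour 26). It runs from hour 26 to 26 + 2 = hour 28.
Every task is finished by hour 28, which is no later than the deadline of 35, so the schedule is feasible.

Yes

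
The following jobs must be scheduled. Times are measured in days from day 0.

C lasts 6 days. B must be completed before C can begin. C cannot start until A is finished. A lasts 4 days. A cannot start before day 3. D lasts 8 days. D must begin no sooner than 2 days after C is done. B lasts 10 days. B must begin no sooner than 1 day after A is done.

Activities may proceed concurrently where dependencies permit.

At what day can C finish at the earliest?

After its own release at day 3, A can start at day 3 and finishes at day 7.
B waits on A (finishes day 7, plus 1-day gap → day 8), so it starts at day 8 and finishes at 8 + 10 = day 18.
C has to wait for B (finishes day 18); A (finishes day 7). The latest of these is day 18, so C runs day 18 to 18 + 6 = day 24.

24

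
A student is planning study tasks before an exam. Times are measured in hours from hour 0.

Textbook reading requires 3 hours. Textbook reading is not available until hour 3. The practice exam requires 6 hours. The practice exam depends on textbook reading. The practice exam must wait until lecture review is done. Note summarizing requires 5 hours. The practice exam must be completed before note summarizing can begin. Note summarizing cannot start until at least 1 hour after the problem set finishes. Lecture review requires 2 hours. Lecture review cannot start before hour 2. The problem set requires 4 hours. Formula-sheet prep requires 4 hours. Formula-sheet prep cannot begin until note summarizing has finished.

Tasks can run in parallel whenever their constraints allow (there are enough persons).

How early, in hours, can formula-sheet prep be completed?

21

The problem set has no prerequisites, so it starts at hour 0 and finishes at hour 4.
Lecture review waits on its own release at hour 2, so it starts at hour 2 and finishes at 2 + 2 = hour 4.
Textbook reading cannot begin until its own release at hour 3. It runs from hour 3 to 3 + 3 = hour 6.
For the practice exam: textbook reading (finishes hour 6); lecture review (finishes hour 4). Taking the maximum gives a start of hour 6, and it finishes at 6 + 6 = hour 12.
Note summarizing needs all of the practice exam (finishes hour 12); the problem set (finishes hour 4, plus 1-hour gap → hour 5). That puts its earliest start at hour 12; it finishes at 12 + 5 = hour 17.
Formula-sheet prep cannot begin until note summarizing (finishes hour 17). It runs from hour 17 to 17 + 4 = hour 21.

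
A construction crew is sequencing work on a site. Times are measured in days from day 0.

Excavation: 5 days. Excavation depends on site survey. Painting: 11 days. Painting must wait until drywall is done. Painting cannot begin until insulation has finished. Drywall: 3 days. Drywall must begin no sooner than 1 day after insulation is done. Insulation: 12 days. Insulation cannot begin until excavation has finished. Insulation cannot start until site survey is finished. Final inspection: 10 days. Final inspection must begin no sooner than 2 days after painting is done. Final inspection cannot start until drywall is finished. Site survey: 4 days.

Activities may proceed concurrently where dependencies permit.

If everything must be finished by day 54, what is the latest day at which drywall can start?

28

Final inspection has no dependents, so it just needs to finish by day 54. Starting by 54 − 10 = day 44 achieves that.
Painting feeds into final inspection (must start by day 44, minus 2-day gap → day 42); so painting must finish by day 42 and therefore start by day 31.
Drywall must finish in time for painting (must start by day 31); final inspection (must start by day 44). The tightest is day 31, so drywall must start by 31 − 3 = day 28.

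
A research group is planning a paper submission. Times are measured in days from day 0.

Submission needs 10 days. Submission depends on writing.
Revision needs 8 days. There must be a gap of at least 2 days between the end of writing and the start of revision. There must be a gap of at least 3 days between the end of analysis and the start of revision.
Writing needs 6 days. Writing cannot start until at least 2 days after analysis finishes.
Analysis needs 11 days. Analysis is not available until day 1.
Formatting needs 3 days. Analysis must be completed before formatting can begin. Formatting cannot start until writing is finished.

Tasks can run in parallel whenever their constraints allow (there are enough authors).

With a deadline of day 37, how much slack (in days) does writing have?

Analysis waits on its own release at day 1, so it starts at day 1 and finishes at 1 + 11 = day 12.
Writing cannot begin until analysis (finishes day 12, plus 2-day gap → day 14). It runs from day 14 to 14 + 6 = day 20.

Working backward from the deadline:
Nothing follows revision; the deadline of day 37 is its only limit. It must start by 37 − 8 = day 29.
Formatting has no dependents, so it just needs to finish by day 37. Starting by 37 − 3 = day 34 achieves that.
Submission must finish by day 37; it takes 10 days, so it must start by 37 − 10 = day 27.
Writing feeds revision (must start by day 29, minus 2-day gap → day 27); formatting (must start by day 34); submission (must start by day 27). Taking the minimum, writing must finish by day 27 and start by 27 − 6 = day 21.
So writing can start as early as day 14 and as late as day 21, giving 21 − 14 = 7 days of slack.

7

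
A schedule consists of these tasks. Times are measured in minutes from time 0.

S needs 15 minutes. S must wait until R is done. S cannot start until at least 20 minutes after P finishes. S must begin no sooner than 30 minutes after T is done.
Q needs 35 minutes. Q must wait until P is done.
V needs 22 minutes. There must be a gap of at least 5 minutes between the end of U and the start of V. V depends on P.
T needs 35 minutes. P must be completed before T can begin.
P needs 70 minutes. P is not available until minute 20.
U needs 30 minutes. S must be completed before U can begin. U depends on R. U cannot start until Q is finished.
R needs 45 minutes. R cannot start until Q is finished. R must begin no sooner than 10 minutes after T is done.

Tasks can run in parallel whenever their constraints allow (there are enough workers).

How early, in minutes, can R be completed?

180

P cannot begin until its own release at minute 20. It runs from minute 20 to 20 + 70 = minute 90.
After P (finishes minute 90), T can start at minute 90 and finishes at minute 125.
Q waits on P (finishes minute 90), so it starts at minute 90 and finishes at 90 + 35 = minute 125.
R has to wait for Q (finishes minute 125); T (finishes minute 125, plus 10-minute gap → minute 135). The latest of these is minute 135, so R runs minute 135 to 135 + 45 = minute 180.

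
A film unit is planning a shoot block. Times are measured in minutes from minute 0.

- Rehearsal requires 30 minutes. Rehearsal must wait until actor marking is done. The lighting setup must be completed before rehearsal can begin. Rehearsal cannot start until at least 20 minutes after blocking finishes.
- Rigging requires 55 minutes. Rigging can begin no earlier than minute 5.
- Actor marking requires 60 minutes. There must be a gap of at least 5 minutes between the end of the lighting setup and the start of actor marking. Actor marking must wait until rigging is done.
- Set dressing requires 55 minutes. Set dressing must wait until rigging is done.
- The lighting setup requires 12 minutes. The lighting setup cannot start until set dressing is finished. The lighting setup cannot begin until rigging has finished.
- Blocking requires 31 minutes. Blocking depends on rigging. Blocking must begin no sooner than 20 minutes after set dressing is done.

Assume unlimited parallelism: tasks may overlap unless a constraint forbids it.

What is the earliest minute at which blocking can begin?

135

After its own release at minute 5, rigging can start at minute 5 and finishes at minute 60.
Set dressing waits on rigging (finishes minute 60), so it starts at minute 60 and finishes at 60 + 55 = minute 115.
Blocking waits on rigging (finishes minute 60); set dressing (finishes minute 115, plus 20-minute gap → minute 135). The latest of these is minute 135, which is the earliest blocking can start.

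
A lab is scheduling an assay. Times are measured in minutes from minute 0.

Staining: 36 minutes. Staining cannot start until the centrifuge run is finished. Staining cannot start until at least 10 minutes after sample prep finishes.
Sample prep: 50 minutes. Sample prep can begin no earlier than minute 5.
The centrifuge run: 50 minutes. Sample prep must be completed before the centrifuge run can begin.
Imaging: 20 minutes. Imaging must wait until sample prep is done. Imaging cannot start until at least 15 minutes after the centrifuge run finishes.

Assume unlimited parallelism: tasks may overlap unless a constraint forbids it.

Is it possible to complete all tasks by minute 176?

After its own release at minute 5, sample prep can start at minute 5 and finishes at minute 55.
The centrifuge run cannot begin until sample prep (finishes minute 55). It runs from minute 55 to 55 + 50 = minute 105.
Imaging has to wait for sample prep (finishes minute 55); the centrifuge run (finishes minute 105, plus 15-minute gap → minute 120). The latest of these is minute 120, so imaging runs minute 120 to 120 + 20 = minute 140.
Staining has to wait for the centrifuge run (finishes minute 105); sample prep (finishes minute 55, plus 10-minute gap → minute 65). The latest of these is minute 105, so staining runs minute 105 to 105 + 36 = minute 141.
Every task is finished by minute 141, which is no later than the deadline of 176, so the schedule is feasible.

Yes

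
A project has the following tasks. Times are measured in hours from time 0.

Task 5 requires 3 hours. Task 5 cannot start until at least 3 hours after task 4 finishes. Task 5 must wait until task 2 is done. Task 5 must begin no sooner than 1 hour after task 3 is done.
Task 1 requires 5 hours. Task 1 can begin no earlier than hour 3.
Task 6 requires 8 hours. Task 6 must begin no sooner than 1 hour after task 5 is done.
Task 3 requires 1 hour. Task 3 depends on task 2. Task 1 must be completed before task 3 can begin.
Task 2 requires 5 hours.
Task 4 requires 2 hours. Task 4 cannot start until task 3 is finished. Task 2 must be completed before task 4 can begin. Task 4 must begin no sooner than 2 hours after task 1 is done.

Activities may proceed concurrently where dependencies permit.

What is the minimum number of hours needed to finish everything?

27

Nothing blocks task 2, so it runs from hour 0 to hour 5.
Task 1 cannot begin until its own release at hour 3. It runs from hour 3 to 3 + 5 = hour 8.
For task 3: task 2 (finishes hour 5); task 1 (finishes hour 8). Taking the maximum gives a start of hour 8, and it finishes at 8 + 1 = hour 9.
Task 4 cannot start until task 3 (finishes hour 9); task 2 (finishes hour 5); task 1 (finishes hour 8, plus 2-hour gap → hour 10). The controlling bound is hour 10, so task 4 finishes at 10 + 2 = hour 12.
For task 5: task 4 (finishes hour 12, plus 3-hour gap → hour 15); task 2 (finishes hour 5); task 3 (finishes hour 9, plus 1-hour gap → hour 10). Taking the maximum gives a start of hour 15, and it finishes at 15 + 3 = hour 18.
Task 6 cannot begin until task 5 (finishes hour 18, plus 1-hour gap → hour 19). It runs from hour 19 to 19 + 8 = hour 27.
All tasks are finished once the last one completes. Finish times: Task 1 at 8, Task 2 at 5, Task 3 at 9, Task 4 at 12, Task 5 at 18, Task 6 at 27. The latest is hour 27.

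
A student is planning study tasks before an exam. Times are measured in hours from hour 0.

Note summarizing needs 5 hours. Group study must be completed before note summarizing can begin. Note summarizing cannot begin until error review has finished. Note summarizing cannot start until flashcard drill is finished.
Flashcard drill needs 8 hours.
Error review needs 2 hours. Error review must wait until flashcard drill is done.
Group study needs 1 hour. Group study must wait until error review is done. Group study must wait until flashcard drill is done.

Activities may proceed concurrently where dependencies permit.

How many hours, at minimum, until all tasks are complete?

16

Flashcard drill has no prerequisites, so it starts at hour 0 and finishes at hour 8.
Error review cannot begin until flashcard drill (finishes hour 8). It runs from hour 8 to 8 + 2 = hour 10.
Group study needs all of error review (finishes hour 10); flashcard drill (finishes hour 8). That puts its earliest start at hour 10; it finishes at 10 + 1 = hour 11.
Note summarizing cannot start until group study (finishes hour 11); error review (finishes hour 10); flashcard drill (finishes hour 8). The controlling bound is hour 11, so note summarizing finishes at 11 + 5 = hour 16.
All tasks are finished once the last one completes. Finish times: Flashcard drill at 8, Error review at 10, Group study at 11, Note summarizing at 16. The latest is hour 16.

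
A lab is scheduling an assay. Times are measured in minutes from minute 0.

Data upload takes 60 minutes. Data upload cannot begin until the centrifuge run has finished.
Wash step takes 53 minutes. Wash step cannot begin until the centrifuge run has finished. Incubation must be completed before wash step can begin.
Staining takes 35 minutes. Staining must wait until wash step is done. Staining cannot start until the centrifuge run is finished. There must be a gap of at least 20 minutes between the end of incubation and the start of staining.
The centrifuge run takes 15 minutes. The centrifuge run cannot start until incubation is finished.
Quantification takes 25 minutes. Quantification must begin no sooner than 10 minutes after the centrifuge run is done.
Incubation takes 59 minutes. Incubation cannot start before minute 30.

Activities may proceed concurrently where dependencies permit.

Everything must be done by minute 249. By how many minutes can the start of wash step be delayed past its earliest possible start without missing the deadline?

57

Incubation waits on its own release at minute 30, so it starts at minute 30 and finishes at 30 + 59 = minute 89.
After incubation (finishes minute 89), the centrifuge run can start at minute 89 and finishes at minute 104.
For wash step: the centrifuge run (finishes minute 104); incubation (finishes minute 89). Taking the maximum gives a start of minute 104, and it finishes at 104 + 53 = minute 157.

Working backward from the deadline:
Nothing follows staining; the deadline of minute 249 is its only limit. It must start by 249 − 35 = minute 214.
Wash step feeds into staining (must start by minute 214); so wash step must finish by minute 214 and therefore start by minute 161.
So wash step can start as early as minute 104 and as late as minute 161, giving 161 − 104 = 57 minutes of slack.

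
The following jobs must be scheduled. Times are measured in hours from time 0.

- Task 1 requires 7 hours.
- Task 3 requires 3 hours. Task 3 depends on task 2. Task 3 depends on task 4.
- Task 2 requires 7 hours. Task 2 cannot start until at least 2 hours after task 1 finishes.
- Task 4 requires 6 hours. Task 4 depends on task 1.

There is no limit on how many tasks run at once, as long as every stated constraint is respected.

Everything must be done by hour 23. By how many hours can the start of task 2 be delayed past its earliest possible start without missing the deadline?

4

Task 1 can start immediately at hour 0; it finishes at hour 7.
Task 2 waits on task 1 (finishes hour 7, plus 2-hour gap → hour 9), so it starts at hour 9 and finishes at 9 + 7 = hour 16.

Working backward from the deadline:
Task 3 must finish by hour 23; it takes 3 hours, so it must start by 23 − 3 = hour 20.
Task 2 must finish before task 3 (must start by hour 20). With a 7-hour duration, task 2 must start by 20 − 7 = hour 13.
So task 2 can start as early as hour 9 and as late as hour 13, giving 13 − 9 = 4 hours of slack.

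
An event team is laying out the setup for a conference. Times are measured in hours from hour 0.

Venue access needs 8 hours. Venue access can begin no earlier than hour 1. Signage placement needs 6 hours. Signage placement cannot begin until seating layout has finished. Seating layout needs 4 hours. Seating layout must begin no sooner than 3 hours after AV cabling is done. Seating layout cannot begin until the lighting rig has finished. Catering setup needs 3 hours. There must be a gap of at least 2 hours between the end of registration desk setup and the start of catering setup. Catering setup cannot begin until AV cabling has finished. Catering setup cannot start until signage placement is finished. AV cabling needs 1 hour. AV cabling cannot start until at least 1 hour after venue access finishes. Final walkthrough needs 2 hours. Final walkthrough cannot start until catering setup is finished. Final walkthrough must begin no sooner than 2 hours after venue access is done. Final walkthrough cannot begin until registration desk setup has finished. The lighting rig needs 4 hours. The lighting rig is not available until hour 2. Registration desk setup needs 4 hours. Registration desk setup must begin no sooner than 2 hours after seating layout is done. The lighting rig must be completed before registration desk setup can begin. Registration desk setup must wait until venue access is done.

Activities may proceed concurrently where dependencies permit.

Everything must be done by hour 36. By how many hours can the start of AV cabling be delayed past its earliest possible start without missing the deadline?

Venue access waits on its own release at hour 1, so it starts at hour 1 and finishes at 1 + 8 = hour 9.
AV cabling waits on venue access (finishes hour 9, plus 1-hour gap → hour 10), so it starts at hour 10 and finishes at 10 + 1 = hour 11.

Working backward from the deadline:
Final walkthrough must finish by hour 36; it takes 2 hours, so it must start by 36 − 2 = hour 34.
Catering setup feeds into final walkthrough (must start by hour 34); so catering setup must finish by hour 34 and therefore start by hour 31.
Registration desk setup must finish in time for catering setup (must start by hour 31, minus 2-hour gap → hour 29); final walkthrough (must start by hour 34). The tightest is hour 29, so registration desk setup must start by 29 − 4 = hour 25.
Since catering setup (must start by hour 31) depends on it, signage placement must finish by hour 31. Backing off its 6-hour duration gives a latest start of hour 25.
Seating layout has several dependents: registration desk setup (must start by hour 25, minus 2-hour gap → hour 23); signage placement (must start by hour 25). The earliest of those limits is hour 23, so seating layout must start by 23 − 4 = hour 19.
AV cabling has several dependents: seating layout (must start by hour 19, minus 3-hour gap → hour 16); catering setup (must start by hour 31). The earliest of those limits is hour 16, so AV cabling must start by 16 − 1 = hour 15.
So AV cabling can start as early as hour 10 and as late as hour 15, giving 15 − 10 = 5 hours of slack.

5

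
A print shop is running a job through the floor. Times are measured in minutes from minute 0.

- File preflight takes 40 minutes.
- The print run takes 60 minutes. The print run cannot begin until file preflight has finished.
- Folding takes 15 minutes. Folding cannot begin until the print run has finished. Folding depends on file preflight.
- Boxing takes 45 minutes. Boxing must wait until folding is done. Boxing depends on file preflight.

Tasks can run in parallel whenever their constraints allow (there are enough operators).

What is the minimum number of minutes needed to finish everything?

Nothing blocks file preflight, so it runs from minute 0 to minute 40.
The print run waits on file preflight (finishes minute 40), so it starts at minute 40 and finishes at 40 + 60 = minute 100.
For folding: the print run (finishes minute 100); file preflight (finishes minute 40). Taking the maximum gives a start of minute 100, and it finishes at 100 + 15 = minute 115.
Boxing cannot start until folding (finishes minute 115); file preflight (finishes minute 40). The controlling bound is minute 115, so boxing finishes at 115 + 45 = minute 160.
All tasks are finished once the last one completes. Finish times: File preflight at 40, The print run at 100, Folding at 115, Boxing at 160. The latest is minute 160.

160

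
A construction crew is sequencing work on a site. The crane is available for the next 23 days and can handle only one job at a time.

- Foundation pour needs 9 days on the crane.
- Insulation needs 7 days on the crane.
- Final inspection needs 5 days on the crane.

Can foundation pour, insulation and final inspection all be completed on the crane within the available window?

Yes

Running back to back, the jobs need 9 + 7 + 5 = 21 days on the crane.
Since 21 ≤ 23, they fit within the window.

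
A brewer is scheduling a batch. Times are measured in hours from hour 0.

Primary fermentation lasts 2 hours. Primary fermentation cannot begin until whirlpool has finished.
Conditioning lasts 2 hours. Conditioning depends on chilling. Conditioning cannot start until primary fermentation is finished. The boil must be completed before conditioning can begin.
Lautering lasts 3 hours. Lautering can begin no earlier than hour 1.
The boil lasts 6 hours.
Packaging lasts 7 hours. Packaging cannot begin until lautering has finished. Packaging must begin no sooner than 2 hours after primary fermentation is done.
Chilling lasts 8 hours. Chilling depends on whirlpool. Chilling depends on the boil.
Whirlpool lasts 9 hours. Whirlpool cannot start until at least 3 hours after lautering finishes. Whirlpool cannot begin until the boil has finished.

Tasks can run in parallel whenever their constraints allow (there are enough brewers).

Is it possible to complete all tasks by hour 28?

The boil can start immediately at hour 0; it finishes at hour 6.
After its own release at hour 1, lautering can start at hour 1 and finishes at hour 4.
Whirlpool has to wait for lautering (finishes hour 4, plus 3-hour gap → hour 7); the boil (finishes hour 6). The latest of these is hour 7, so whirlpool runs hour 7 to 7 + 9 = hour 16.
After whirlpool (finishes hour 16), primary fermentation can start at hour 16 and finishes at hour 18.
Packaging needs all of lautering (finishes hour 4); primary fermentation (finishes hour 18, plus 2-hour gap → hour 20). That puts its earliest start at hour 20; it finishes at 20 + 7 = hour 27.
Chilling cannot start until whirlpool (finishes hour 16); the boil (finishes hour 6). The controlling bound is hour 16, so chilling finishes at 16 + 8 = hour 24.
Conditioning has to wait for chilling (finishes hour 24); primary fermentation (finishes hour 18); the boil (finishes hour 6). The latest of these is hour 24, so conditioning runs hour 24 to 24 + 2 = hour 26.
Every task is finished by hour 27, which is no later than the deadline of 28, so the schedule is feasible.

Yes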